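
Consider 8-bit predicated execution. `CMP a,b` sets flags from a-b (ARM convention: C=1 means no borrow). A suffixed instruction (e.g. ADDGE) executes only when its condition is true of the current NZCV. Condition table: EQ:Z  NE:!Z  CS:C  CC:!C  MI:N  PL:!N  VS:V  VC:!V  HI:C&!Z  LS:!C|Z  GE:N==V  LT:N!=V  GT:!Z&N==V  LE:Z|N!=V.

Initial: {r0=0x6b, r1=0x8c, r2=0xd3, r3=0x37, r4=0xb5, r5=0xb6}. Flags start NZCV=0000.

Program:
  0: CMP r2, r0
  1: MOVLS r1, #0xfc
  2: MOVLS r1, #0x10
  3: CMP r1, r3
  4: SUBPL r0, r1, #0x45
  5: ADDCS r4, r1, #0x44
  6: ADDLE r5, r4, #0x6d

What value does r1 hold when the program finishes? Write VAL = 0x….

VAL = 0x8c

0: ✓ CMP  NZCV=0011
1: · MOVLS
2: · MOVLS
3: ✓ CMP  NZCV=0011
4: ✓ SUBPL  r0←0x47
5: ✓ ADDCS  r4←0xd0
6: ✓ ADDLE  r5←0x3d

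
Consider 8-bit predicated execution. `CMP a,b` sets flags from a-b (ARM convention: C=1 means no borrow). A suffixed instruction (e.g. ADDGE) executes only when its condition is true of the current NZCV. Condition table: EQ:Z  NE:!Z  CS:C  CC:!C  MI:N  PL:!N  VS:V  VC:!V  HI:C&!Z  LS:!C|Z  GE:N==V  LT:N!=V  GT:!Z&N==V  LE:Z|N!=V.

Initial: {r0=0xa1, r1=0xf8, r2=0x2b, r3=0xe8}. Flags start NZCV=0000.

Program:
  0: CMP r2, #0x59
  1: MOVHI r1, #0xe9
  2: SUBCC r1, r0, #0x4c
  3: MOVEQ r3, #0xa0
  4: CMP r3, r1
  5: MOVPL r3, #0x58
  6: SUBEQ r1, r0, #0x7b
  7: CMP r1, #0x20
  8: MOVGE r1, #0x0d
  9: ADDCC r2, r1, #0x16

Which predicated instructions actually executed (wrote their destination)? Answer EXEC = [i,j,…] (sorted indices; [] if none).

[0] flags=1000 → (cmp)
[1] flags=1000 HI?F → skip
[2] flags=1000 CC?T → r1=0x55
[3] flags=1000 EQ?F → skip
[4] flags=1010 → (cmp)
[5] flags=1010 PL?F → skip
[6] flags=1010 EQ?F → skip
[7] flags=0010 → (cmp)
[8] flags=0010 GE?T → r1=0x0d
[9] flags=0010 CC?F → skip

EXEC = [2,8]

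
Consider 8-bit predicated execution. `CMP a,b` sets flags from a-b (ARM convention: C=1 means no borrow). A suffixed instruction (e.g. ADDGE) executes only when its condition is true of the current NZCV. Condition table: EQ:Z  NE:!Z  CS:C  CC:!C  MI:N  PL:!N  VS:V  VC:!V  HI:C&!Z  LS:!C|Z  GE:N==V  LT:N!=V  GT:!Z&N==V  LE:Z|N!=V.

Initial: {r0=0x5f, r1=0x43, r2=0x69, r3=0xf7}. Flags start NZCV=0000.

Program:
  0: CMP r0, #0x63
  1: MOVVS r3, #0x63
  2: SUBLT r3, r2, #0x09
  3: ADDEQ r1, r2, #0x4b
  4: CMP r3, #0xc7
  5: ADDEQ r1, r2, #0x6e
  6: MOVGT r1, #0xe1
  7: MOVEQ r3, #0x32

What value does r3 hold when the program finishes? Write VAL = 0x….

[0] flags=1000 → (cmp)
[1] flags=1000 VS?F → skip
[2] flags=1000 LT?T → r3=0x60
[3] flags=1000 EQ?F → skip
[4] flags=1001 → (cmp)
[5] flags=1001 EQ?F → skip
[6] flags=1001 GT?T → r1=0xe1
[7] flags=1001 EQ?F → skip

VAL = 0x60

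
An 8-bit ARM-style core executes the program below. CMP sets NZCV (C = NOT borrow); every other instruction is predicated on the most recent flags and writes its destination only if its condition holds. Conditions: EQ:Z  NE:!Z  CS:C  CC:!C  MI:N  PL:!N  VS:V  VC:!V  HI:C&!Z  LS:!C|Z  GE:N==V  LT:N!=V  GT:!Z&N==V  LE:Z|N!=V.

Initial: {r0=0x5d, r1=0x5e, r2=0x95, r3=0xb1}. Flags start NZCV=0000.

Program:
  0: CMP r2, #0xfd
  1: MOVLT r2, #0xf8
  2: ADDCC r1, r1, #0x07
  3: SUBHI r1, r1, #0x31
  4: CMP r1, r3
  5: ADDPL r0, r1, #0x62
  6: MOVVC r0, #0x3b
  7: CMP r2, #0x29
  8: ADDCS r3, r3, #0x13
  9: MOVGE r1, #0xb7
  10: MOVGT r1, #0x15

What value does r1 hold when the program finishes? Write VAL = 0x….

VAL = 0x65

[0] flags=1000 → (cmp)
[1] flags=1000 LT?T → r2=0xf8
[2] flags=1000 CC?T → r1=0x65
[3] flags=1000 HI?F → skip
[4] flags=1001 → (cmp)
[5] flags=1001 PL?F → skip
[6] flags=1001 VC?F → skip
[7] flags=1010 → (cmp)
[8] flags=1010 CS?T → r3=0xc4
[9] flags=1010 GE?F → skip
[10] flags=1010 GT?F → skip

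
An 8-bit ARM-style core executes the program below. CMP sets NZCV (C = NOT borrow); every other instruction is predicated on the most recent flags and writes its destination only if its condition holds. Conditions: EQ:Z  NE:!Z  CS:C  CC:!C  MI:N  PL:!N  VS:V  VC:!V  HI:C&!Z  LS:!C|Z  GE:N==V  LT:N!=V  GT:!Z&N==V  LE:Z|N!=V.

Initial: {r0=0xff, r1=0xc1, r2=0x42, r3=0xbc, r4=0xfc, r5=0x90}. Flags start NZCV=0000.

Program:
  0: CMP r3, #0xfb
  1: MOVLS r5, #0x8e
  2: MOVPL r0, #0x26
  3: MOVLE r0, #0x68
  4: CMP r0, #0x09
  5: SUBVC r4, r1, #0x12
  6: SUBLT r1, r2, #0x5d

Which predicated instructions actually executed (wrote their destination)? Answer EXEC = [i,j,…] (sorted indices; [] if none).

EXEC = [1,3,5]

0: ✓ CMP  NZCV=1000
1: ✓ MOVLS  r5←0x8e
2: · MOVPL
3: ✓ MOVLE  r0←0x68
4: ✓ CMP  NZCV=0010
5: ✓ SUBVC  r4←0xaf
6: · SUBLT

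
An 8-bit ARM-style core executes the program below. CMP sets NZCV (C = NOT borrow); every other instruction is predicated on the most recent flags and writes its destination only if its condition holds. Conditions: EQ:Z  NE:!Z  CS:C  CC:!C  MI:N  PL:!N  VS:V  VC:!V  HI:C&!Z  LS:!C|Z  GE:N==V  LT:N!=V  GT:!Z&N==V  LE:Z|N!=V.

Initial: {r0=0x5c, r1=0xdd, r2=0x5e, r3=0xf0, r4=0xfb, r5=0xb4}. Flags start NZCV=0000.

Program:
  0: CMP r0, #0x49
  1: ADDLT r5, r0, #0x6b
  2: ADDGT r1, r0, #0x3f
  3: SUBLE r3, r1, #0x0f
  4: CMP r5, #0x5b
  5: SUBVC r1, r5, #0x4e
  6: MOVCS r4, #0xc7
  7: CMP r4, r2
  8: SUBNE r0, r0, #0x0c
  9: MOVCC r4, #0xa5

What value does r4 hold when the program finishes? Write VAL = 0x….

[0] flags=0010 → (cmp)
[1] flags=0010 LT?F → skip
[2] flags=0010 GT?T → r1=0x9b
[3] flags=0010 LE?F → skip
[4] flags=0011 → (cmp)
[5] flags=0011 VC?F → skip
[6] flags=0011 CS?T → r4=0xc7
[7] flags=0011 → (cmp)
[8] flags=0011 NE?T → r0=0x50
[9] flags=0011 CC?F → skip

VAL = 0xc7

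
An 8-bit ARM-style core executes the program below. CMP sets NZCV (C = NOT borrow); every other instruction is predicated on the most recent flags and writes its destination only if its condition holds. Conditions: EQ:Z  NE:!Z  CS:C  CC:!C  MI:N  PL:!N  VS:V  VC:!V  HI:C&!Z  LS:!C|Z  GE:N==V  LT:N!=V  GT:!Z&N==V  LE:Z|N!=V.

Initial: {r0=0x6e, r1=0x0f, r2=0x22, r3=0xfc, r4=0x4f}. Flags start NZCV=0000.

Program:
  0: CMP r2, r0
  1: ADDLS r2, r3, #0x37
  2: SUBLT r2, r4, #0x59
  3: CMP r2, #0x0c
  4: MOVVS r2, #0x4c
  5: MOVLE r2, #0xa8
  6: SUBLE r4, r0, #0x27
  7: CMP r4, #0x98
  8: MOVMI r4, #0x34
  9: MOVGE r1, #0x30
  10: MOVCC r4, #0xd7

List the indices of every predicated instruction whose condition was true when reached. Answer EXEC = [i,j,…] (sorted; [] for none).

EXEC = [1,2,5,6,8,9,10]

0: ✓ CMP  NZCV=1000
1: ✓ ADDLS  r2←0x33
2: ✓ SUBLT  r2←0xf6
3: ✓ CMP  NZCV=1010
4: · MOVVS
5: ✓ MOVLE  r2←0xa8
6: ✓ SUBLE  r4←0x47
7: ✓ CMP  NZCV=1001
8: ✓ MOVMI  r4←0x34
9: ✓ MOVGE  r1←0x30
10: ✓ MOVCC  r4←0xd7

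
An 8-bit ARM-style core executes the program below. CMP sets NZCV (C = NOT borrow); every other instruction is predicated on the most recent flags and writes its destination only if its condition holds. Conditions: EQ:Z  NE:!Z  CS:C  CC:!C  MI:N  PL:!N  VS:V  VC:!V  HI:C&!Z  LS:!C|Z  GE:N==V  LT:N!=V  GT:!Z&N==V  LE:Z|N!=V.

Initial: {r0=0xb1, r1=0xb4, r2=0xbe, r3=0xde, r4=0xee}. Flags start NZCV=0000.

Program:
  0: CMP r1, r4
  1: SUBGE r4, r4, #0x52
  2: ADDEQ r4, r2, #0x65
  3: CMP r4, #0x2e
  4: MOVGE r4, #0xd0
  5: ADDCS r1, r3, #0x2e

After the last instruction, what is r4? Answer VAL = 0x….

VAL = 0xee

0: ✓ CMP  NZCV=1000
1: · SUBGE
2: · ADDEQ
3: ✓ CMP  NZCV=1010
4: · MOVGE
5: ✓ ADDCS  r1←0x0c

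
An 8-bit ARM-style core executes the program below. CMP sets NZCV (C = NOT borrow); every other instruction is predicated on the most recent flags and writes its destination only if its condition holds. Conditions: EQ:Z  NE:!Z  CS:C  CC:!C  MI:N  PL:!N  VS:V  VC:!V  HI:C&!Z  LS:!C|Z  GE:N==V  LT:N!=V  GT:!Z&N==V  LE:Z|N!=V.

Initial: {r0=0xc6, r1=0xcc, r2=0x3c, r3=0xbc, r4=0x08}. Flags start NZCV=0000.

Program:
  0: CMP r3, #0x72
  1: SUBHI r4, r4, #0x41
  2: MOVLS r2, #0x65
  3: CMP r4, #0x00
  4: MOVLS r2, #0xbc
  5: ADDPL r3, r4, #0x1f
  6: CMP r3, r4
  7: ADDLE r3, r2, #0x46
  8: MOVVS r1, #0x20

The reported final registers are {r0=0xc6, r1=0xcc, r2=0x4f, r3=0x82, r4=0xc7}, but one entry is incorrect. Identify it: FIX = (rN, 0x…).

FIX = (r2, 0x3c)

[0] flags=0011 → (cmp)
[1] flags=0011 HI?T → r4=0xc7
[2] flags=0011 LS?F → skip
[3] flags=1010 → (cmp)
[4] flags=1010 LS?F → skip
[5] flags=1010 PL?F → skip
[6] flags=1000 → (cmp)
[7] flags=1000 LE?T → r3=0x82
[8] flags=1000 VS?F → skip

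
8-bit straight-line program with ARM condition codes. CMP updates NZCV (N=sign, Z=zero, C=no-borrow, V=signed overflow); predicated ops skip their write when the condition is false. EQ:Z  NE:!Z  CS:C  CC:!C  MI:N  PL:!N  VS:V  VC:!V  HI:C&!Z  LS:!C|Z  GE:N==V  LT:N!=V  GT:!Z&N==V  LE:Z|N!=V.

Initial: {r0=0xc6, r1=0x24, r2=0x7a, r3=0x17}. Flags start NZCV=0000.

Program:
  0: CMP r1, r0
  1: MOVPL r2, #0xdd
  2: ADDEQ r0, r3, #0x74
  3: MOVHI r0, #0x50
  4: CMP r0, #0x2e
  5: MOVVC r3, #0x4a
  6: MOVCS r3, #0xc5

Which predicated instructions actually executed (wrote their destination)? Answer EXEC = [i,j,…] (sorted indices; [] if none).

[0] flags=0000 → (cmp)
[1] flags=0000 PL?T → r2=0xdd
[2] flags=0000 EQ?F → skip
[3] flags=0000 HI?F → skip
[4] flags=1010 → (cmp)
[5] flags=1010 VC?T → r3=0x4a
[6] flags=1010 CS?T → r3=0xc5

EXEC = [1,5,6]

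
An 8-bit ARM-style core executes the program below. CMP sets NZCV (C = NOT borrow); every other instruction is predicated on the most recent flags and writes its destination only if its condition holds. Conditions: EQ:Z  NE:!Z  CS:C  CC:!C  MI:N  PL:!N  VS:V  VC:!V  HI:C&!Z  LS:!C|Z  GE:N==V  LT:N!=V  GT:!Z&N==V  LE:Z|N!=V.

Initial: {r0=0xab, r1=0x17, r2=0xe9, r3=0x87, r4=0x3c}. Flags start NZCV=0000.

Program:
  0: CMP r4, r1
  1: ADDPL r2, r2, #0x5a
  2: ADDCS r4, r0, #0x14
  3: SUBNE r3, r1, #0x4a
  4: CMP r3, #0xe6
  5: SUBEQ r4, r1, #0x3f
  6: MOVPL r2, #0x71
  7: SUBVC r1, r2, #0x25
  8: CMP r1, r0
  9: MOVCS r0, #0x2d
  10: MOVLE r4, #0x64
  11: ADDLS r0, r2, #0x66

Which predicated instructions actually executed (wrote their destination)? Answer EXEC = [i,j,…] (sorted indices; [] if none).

EXEC = [1,2,3,7,11]

[0] flags=0010 → (cmp)
[1] flags=0010 PL?T → r2=0x43
[2] flags=0010 CS?T → r4=0xbf
[3] flags=0010 NE?T → r3=0xcd
[4] flags=1000 → (cmp)
[5] flags=1000 EQ?F → skip
[6] flags=1000 PL?F → skip
[7] flags=1000 VC?T → r1=0x1e
[8] flags=0000 → (cmp)
[9] flags=0000 CS?F → skip
[10] flags=0000 LE?F → skip
[11] flags=0000 LS?T → r0=0xa9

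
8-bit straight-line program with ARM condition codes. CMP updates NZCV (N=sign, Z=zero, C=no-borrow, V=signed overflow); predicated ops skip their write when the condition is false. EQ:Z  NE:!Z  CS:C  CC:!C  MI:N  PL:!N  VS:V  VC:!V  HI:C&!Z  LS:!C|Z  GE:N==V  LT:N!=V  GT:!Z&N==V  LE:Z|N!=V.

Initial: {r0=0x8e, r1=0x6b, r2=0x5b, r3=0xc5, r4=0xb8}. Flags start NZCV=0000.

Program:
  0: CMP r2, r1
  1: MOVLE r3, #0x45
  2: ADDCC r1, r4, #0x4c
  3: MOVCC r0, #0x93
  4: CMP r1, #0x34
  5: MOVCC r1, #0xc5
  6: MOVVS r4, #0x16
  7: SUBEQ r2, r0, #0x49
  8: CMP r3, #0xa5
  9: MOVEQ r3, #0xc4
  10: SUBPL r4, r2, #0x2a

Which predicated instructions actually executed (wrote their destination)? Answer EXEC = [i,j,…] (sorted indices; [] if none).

EXEC = [1,2,3,5]

0: ✓ CMP  NZCV=1000
1: ✓ MOVLE  r3←0x45
2: ✓ ADDCC  r1←0x04
3: ✓ MOVCC  r0←0x93
4: ✓ CMP  NZCV=1000
5: ✓ MOVCC  r1←0xc5
6: · MOVVS
7: · SUBEQ
8: ✓ CMP  NZCV=1001
9: · MOVEQ
10: · SUBPL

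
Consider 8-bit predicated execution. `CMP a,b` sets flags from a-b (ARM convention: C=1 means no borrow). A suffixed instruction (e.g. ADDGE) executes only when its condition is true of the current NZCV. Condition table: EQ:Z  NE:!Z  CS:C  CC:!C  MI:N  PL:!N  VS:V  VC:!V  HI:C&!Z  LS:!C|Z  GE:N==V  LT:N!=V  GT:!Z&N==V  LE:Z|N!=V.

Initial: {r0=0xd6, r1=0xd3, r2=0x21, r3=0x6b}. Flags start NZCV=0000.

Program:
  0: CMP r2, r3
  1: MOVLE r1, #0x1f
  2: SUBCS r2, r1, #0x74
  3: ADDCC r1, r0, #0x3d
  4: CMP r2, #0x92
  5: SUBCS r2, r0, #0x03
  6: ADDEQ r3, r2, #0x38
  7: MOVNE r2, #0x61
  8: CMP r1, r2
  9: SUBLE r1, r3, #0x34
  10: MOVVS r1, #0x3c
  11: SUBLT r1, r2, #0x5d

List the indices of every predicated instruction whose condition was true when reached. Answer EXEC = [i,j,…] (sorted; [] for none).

EXEC = [1,3,7,9,11]

0: ✓ CMP  NZCV=1000
1: ✓ MOVLE  r1←0x1f
2: · SUBCS
3: ✓ ADDCC  r1←0x13
4: ✓ CMP  NZCV=1001
5: · SUBCS
6: · ADDEQ
7: ✓ MOVNE  r2←0x61
8: ✓ CMP  NZCV=1000
9: ✓ SUBLE  r1←0x37
10: · MOVVS
11: ✓ SUBLT  r1←0x04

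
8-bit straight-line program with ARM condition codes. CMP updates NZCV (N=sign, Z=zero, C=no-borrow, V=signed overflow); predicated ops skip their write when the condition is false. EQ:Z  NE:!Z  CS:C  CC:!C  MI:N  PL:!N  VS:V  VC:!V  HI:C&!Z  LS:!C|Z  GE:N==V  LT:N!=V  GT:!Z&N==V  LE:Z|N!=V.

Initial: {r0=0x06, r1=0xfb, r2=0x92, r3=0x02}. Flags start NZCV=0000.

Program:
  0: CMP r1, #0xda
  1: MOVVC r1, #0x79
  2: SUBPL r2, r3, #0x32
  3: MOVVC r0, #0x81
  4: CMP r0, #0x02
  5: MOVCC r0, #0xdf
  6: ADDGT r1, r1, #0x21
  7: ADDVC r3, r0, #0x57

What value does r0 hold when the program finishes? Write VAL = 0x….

VAL = 0x81

[0] flags=0010 → (cmp)
[1] flags=0010 VC?T → r1=0x79
[2] flags=0010 PL?T → r2=0xd0
[3] flags=0010 VC?T → r0=0x81
[4] flags=0011 → (cmp)
[5] flags=0011 CC?F → skip
[6] flags=0011 GT?F → skip
[7] flags=0011 VC?F → skip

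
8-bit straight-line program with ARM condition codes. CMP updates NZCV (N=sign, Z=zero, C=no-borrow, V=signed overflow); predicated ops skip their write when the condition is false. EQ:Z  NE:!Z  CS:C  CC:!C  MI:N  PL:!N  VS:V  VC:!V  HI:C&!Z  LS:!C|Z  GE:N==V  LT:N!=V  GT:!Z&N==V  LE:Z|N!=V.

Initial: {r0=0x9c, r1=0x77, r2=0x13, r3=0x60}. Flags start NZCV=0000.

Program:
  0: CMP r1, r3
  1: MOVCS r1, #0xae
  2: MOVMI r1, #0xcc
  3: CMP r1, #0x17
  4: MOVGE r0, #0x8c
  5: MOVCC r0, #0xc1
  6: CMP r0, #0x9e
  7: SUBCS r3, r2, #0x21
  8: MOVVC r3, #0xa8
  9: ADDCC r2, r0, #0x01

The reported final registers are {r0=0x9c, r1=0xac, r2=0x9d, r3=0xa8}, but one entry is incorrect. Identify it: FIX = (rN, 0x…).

FIX = (r1, 0xae)

0: ✓ CMP  NZCV=0010
1: ✓ MOVCS  r1←0xae
2: · MOVMI
3: ✓ CMP  NZCV=1010
4: · MOVGE
5: · MOVCC
6: ✓ CMP  NZCV=1000
7: · SUBCS
8: ✓ MOVVC  r3←0xa8
9: ✓ ADDCC  r2←0x9d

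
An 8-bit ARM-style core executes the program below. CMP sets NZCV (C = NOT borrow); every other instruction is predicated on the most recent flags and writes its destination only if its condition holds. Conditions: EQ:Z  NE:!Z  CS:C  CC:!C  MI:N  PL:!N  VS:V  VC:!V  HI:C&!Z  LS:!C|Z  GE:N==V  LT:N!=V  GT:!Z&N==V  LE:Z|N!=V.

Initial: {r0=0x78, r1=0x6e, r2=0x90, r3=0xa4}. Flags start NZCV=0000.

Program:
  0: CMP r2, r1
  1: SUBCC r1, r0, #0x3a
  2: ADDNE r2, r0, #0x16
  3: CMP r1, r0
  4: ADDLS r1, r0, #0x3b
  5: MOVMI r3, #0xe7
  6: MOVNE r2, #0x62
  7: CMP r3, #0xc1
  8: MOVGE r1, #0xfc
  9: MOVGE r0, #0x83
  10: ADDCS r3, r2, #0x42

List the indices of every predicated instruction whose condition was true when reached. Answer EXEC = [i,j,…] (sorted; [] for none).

EXEC = [2,4,5,6,8,9,10]

[0] flags=0011 → (cmp)
[1] flags=0011 CC?F → skip
[2] flags=0011 NE?T → r2=0x8e
[3] flags=1000 → (cmp)
[4] flags=1000 LS?T → r1=0xb3
[5] flags=1000 MI?T → r3=0xe7
[6] flags=1000 NE?T → r2=0x62
[7] flags=0010 → (cmp)
[8] flags=0010 GE?T → r1=0xfc
[9] flags=0010 GE?T → r0=0x83
[10] flags=0010 CS?T → r3=0xa4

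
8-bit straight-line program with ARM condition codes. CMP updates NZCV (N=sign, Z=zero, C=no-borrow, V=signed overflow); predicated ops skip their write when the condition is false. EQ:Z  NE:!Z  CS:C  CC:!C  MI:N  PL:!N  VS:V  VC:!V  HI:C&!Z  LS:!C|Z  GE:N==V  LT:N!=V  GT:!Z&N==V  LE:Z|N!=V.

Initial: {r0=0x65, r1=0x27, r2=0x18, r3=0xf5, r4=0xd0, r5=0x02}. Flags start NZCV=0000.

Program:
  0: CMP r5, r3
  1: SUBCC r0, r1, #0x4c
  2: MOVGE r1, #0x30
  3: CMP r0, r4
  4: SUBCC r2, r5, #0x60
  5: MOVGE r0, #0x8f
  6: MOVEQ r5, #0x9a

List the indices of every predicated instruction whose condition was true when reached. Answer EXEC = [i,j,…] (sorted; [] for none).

EXEC = [1,2,5]

0: ✓ CMP  NZCV=0000
1: ✓ SUBCC  r0←0xdb
2: ✓ MOVGE  r1←0x30
3: ✓ CMP  NZCV=0010
4: · SUBCC
5: ✓ MOVGE  r0←0x8f
6: · MOVEQ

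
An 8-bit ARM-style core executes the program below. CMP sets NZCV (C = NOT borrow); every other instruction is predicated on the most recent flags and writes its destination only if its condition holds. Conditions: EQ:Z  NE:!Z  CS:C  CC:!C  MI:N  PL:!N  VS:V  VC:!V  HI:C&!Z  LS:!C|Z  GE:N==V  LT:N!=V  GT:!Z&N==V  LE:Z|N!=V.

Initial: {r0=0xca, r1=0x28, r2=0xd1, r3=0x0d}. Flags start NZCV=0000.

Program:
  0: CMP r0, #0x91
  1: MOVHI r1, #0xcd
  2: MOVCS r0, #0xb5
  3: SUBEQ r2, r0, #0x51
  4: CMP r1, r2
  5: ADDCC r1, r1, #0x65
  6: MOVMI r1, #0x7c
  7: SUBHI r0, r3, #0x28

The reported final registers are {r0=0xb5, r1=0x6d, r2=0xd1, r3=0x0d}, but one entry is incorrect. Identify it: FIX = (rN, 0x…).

FIX = (r1, 0x7c)

[0] flags=0010 → (cmp)
[1] flags=0010 HI?T → r1=0xcd
[2] flags=0010 CS?T → r0=0xb5
[3] flags=0010 EQ?F → skip
[4] flags=1000 → (cmp)
[5] flags=1000 CC?T → r1=0x32
[6] flags=1000 MI?T → r1=0x7c
[7] flags=1000 HI?F → skip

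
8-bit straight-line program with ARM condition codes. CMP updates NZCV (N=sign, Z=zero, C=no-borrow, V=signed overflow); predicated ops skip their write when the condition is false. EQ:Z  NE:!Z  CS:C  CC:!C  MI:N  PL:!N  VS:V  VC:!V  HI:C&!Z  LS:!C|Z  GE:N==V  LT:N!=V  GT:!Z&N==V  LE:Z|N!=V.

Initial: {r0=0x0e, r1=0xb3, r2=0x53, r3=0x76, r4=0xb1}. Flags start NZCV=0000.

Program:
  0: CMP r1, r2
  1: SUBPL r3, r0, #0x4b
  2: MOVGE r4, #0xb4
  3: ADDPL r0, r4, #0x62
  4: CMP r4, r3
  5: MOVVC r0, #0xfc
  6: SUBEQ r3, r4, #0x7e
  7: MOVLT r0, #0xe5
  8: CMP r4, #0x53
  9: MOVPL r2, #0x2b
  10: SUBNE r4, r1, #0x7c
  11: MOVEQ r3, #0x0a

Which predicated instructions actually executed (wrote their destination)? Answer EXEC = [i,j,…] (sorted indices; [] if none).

0: ✓ CMP  NZCV=0011
1: ✓ SUBPL  r3←0xc3
2: · MOVGE
3: ✓ ADDPL  r0←0x13
4: ✓ CMP  NZCV=1000
5: ✓ MOVVC  r0←0xfc
6: · SUBEQ
7: ✓ MOVLT  r0←0xe5
8: ✓ CMP  NZCV=0011
9: ✓ MOVPL  r2←0x2b
10: ✓ SUBNE  r4←0x37
11: · MOVEQ

EXEC = [1,3,5,7,9,10]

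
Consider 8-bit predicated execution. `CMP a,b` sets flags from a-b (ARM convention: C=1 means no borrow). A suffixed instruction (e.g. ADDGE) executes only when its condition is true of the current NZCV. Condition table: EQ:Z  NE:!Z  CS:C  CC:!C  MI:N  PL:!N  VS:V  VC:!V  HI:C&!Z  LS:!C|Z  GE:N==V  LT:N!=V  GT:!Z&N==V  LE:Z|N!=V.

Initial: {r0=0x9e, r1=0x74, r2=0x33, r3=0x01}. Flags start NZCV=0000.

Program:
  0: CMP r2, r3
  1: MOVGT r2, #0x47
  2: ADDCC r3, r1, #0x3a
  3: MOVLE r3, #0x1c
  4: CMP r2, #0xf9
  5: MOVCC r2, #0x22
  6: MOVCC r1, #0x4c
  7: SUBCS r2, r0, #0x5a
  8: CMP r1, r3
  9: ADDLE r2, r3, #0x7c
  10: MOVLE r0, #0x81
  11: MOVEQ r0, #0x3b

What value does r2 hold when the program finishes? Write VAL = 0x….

VAL = 0x22

0: ✓ CMP  NZCV=0010
1: ✓ MOVGT  r2←0x47
2: · ADDCC
3: · MOVLE
4: ✓ CMP  NZCV=0000
5: ✓ MOVCC  r2←0x22
6: ✓ MOVCC  r1←0x4c
7: · SUBCS
8: ✓ CMP  NZCV=0010
9: · ADDLE
10: · MOVLE
11: · MOVEQ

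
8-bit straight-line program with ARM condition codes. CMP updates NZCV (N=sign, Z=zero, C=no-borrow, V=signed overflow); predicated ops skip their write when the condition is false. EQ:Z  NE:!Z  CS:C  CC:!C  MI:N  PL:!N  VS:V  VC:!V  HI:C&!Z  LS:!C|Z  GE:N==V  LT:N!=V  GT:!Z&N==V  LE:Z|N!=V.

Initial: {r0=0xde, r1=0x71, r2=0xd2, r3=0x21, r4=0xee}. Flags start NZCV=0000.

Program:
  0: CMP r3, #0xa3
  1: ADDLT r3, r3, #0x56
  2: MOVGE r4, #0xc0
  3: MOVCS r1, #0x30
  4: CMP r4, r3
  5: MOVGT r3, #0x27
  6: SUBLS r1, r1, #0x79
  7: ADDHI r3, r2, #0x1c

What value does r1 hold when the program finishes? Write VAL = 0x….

0: ✓ CMP  NZCV=0000
1: · ADDLT
2: ✓ MOVGE  r4←0xc0
3: · MOVCS
4: ✓ CMP  NZCV=1010
5: · MOVGT
6: · SUBLS
7: ✓ ADDHI  r3←0xee

VAL = 0x71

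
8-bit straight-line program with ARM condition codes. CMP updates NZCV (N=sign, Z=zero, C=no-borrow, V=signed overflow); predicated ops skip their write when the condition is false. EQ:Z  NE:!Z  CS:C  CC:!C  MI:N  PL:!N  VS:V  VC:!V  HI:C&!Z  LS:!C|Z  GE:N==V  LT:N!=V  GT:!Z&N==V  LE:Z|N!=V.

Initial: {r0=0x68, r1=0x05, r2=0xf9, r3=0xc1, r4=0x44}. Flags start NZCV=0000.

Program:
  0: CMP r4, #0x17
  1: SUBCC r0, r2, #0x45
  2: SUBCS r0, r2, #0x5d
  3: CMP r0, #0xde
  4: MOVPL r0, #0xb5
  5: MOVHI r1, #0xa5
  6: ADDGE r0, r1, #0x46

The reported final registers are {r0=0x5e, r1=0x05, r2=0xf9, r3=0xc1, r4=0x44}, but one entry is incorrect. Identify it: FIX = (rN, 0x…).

FIX = (r0, 0x9c)

[0] flags=0010 → (cmp)
[1] flags=0010 CC?F → skip
[2] flags=0010 CS?T → r0=0x9c
[3] flags=1000 → (cmp)
[4] flags=1000 PL?F → skip
[5] flags=1000 HI?F → skip
[6] flags=1000 GE?F → skip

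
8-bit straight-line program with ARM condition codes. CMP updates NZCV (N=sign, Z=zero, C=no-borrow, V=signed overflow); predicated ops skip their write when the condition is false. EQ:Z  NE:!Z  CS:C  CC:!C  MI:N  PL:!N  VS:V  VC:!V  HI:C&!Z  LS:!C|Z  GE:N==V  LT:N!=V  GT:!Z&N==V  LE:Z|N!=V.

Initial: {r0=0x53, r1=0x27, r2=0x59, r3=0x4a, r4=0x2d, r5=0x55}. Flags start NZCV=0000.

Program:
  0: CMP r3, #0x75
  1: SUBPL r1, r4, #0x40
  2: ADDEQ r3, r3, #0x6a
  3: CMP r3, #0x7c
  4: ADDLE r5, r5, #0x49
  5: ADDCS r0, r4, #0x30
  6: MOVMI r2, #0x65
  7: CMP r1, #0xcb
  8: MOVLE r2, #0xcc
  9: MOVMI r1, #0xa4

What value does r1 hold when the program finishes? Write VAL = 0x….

[0] flags=1000 → (cmp)
[1] flags=1000 PL?F → skip
[2] flags=1000 EQ?F → skip
[3] flags=1000 → (cmp)
[4] flags=1000 LE?T → r5=0x9e
[5] flags=1000 CS?F → skip
[6] flags=1000 MI?T → r2=0x65
[7] flags=0000 → (cmp)
[8] flags=0000 LE?F → skip
[9] flags=0000 MI?F → skip

VAL = 0x27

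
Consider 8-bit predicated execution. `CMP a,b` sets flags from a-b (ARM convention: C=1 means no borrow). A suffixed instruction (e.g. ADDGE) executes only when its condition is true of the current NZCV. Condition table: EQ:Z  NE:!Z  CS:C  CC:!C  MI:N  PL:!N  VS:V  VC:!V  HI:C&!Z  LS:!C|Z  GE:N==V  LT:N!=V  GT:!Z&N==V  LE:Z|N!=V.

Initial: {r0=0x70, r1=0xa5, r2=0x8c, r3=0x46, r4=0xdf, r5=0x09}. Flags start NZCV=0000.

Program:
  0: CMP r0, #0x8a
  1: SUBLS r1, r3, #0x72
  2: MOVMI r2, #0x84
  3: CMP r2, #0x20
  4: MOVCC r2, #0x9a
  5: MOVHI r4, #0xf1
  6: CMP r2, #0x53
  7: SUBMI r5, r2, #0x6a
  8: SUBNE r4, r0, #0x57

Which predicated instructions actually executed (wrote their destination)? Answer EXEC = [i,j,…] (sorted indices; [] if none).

0: ✓ CMP  NZCV=1001
1: ✓ SUBLS  r1←0xd4
2: ✓ MOVMI  r2←0x84
3: ✓ CMP  NZCV=0011
4: · MOVCC
5: ✓ MOVHI  r4←0xf1
6: ✓ CMP  NZCV=0011
7: · SUBMI
8: ✓ SUBNE  r4←0x19

EXEC = [1,2,5,8]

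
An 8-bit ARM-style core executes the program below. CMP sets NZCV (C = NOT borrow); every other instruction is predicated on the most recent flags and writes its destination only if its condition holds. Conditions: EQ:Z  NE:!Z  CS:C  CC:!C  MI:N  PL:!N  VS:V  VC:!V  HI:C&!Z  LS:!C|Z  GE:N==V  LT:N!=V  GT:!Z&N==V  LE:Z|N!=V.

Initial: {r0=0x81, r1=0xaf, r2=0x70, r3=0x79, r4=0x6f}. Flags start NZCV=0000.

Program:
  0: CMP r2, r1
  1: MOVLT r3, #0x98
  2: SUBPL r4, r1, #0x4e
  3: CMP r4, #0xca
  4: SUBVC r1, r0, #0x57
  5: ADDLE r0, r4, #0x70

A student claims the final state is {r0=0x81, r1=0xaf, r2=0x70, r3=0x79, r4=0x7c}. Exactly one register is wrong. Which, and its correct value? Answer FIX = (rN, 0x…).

[0] flags=1001 → (cmp)
[1] flags=1001 LT?F → skip
[2] flags=1001 PL?F → skip
[3] flags=1001 → (cmp)
[4] flags=1001 VC?F → skip
[5] flags=1001 LE?F → skip

FIX = (r4, 0x6f)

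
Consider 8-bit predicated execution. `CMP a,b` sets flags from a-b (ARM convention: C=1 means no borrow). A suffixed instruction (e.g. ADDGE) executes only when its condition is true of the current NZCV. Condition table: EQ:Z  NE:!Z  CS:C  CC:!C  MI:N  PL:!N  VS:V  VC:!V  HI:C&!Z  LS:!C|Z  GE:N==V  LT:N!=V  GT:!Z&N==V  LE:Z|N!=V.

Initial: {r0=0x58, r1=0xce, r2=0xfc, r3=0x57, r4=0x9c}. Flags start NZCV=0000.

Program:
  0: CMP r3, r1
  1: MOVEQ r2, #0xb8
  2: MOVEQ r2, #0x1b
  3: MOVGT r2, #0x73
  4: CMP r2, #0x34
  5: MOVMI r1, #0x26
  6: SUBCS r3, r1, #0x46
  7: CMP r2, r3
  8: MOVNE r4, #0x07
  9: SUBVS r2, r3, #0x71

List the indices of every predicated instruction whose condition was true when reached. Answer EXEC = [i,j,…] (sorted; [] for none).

EXEC = [3,6,8,9]

[0] flags=1001 → (cmp)
[1] flags=1001 EQ?F → skip
[2] flags=1001 EQ?F → skip
[3] flags=1001 GT?T → r2=0x73
[4] flags=0010 → (cmp)
[5] flags=0010 MI?F → skip
[6] flags=0010 CS?T → r3=0x88
[7] flags=1001 → (cmp)
[8] flags=1001 NE?T → r4=0x07
[9] flags=1001 VS?T → r2=0x17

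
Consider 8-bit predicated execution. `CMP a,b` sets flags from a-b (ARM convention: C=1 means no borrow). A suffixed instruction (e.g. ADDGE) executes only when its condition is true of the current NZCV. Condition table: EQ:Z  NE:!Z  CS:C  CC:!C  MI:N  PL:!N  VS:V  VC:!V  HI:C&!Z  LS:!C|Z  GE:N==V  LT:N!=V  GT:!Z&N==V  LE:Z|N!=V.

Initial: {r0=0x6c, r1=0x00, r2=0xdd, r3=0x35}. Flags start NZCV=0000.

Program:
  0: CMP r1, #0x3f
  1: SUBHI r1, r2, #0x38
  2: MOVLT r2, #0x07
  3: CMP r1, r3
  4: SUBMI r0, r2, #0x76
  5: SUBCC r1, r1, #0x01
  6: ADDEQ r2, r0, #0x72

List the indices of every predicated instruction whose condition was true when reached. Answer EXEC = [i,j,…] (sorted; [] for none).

EXEC = [2,4,5]

[0] flags=1000 → (cmp)
[1] flags=1000 HI?F → skip
[2] flags=1000 LT?T → r2=0x07
[3] flags=1000 → (cmp)
[4] flags=1000 MI?T → r0=0x91
[5] flags=1000 CC?T → r1=0xff
[6] flags=1000 EQ?F → skip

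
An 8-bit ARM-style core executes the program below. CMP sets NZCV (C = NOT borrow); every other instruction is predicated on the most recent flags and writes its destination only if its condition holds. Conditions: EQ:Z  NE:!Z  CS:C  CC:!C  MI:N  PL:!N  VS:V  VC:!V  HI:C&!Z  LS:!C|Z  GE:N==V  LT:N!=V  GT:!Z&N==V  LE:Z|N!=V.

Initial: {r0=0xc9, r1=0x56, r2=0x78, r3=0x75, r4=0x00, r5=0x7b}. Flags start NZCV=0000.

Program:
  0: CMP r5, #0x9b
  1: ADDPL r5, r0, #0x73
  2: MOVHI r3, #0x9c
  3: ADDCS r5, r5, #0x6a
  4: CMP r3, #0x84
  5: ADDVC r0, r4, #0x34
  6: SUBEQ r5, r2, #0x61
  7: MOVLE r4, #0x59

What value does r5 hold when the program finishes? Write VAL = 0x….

VAL = 0x7b

[0] flags=1001 → (cmp)
[1] flags=1001 PL?F → skip
[2] flags=1001 HI?F → skip
[3] flags=1001 CS?F → skip
[4] flags=1001 → (cmp)
[5] flags=1001 VC?F → skip
[6] flags=1001 EQ?F → skip
[7] flags=1001 LE?F → skip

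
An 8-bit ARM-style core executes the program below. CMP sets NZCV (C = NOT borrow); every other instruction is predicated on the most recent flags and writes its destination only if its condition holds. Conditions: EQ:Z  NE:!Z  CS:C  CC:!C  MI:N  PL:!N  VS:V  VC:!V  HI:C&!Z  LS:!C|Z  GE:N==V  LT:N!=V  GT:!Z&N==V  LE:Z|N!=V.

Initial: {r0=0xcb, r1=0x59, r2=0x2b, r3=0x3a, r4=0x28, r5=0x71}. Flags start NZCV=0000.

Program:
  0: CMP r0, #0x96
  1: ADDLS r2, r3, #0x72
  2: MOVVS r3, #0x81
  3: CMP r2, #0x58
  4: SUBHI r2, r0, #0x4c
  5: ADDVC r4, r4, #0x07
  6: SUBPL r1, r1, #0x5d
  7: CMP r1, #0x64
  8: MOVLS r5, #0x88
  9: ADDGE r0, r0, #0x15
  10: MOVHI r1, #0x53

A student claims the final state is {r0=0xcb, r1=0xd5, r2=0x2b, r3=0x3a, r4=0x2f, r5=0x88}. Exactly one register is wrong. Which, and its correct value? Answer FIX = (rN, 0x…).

FIX = (r1, 0x59)

0: ✓ CMP  NZCV=0010
1: · ADDLS
2: · MOVVS
3: ✓ CMP  NZCV=1000
4: · SUBHI
5: ✓ ADDVC  r4←0x2f
6: · SUBPL
7: ✓ CMP  NZCV=1000
8: ✓ MOVLS  r5←0x88
9: · ADDGE
10: · MOVHI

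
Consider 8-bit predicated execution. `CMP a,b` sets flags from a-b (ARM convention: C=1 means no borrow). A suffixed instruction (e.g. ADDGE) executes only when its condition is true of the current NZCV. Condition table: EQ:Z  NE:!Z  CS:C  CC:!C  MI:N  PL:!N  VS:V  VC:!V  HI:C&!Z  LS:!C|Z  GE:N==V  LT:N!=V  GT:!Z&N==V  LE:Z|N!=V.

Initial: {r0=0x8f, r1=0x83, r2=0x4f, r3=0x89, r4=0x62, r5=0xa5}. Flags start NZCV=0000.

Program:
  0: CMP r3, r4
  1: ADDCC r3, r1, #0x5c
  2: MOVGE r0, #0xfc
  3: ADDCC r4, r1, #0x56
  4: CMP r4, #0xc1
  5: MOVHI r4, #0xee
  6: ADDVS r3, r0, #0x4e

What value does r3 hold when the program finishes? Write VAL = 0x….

[0] flags=0011 → (cmp)
[1] flags=0011 CC?F → skip
[2] flags=0011 GE?F → skip
[3] flags=0011 CC?F → skip
[4] flags=1001 → (cmp)
[5] flags=1001 HI?F → skip
[6] flags=1001 VS?T → r3=0xdd

VAL = 0xdd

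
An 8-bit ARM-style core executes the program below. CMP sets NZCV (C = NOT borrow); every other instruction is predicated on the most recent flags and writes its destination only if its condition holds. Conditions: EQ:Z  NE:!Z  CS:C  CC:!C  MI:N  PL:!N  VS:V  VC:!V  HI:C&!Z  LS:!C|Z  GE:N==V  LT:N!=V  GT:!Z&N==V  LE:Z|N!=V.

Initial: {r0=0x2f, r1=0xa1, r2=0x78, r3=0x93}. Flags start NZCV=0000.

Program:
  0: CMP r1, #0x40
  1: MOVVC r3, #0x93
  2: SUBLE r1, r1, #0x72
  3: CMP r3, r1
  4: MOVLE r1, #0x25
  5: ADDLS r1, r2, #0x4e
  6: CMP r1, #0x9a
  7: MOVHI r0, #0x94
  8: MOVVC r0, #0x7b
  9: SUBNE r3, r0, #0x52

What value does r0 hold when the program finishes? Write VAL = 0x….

VAL = 0x2f

[0] flags=0011 → (cmp)
[1] flags=0011 VC?F → skip
[2] flags=0011 LE?T → r1=0x2f
[3] flags=0011 → (cmp)
[4] flags=0011 LE?T → r1=0x25
[5] flags=0011 LS?F → skip
[6] flags=1001 → (cmp)
[7] flags=1001 HI?F → skip
[8] flags=1001 VC?F → skip
[9] flags=1001 NE?T → r3=0xdd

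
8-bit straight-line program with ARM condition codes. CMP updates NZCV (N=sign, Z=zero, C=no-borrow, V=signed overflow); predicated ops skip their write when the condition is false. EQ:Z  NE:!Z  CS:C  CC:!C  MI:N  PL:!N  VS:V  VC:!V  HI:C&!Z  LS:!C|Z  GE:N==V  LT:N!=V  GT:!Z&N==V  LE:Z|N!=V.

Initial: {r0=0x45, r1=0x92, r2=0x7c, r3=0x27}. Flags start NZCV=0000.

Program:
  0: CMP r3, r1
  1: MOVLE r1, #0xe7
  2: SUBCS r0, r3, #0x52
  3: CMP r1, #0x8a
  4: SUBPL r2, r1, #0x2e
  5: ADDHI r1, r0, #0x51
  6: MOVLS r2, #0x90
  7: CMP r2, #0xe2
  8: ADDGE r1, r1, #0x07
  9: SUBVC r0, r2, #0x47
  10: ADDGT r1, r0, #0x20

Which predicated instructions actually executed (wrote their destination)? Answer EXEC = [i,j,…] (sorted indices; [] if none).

[0] flags=1001 → (cmp)
[1] flags=1001 LE?F → skip
[2] flags=1001 CS?F → skip
[3] flags=0010 → (cmp)
[4] flags=0010 PL?T → r2=0x64
[5] flags=0010 HI?T → r1=0x96
[6] flags=0010 LS?F → skip
[7] flags=1001 → (cmp)
[8] flags=1001 GE?T → r1=0x9d
[9] flags=1001 VC?F → skip
[10] flags=1001 GT?T → r1=0x65

EXEC = [4,5,8,10]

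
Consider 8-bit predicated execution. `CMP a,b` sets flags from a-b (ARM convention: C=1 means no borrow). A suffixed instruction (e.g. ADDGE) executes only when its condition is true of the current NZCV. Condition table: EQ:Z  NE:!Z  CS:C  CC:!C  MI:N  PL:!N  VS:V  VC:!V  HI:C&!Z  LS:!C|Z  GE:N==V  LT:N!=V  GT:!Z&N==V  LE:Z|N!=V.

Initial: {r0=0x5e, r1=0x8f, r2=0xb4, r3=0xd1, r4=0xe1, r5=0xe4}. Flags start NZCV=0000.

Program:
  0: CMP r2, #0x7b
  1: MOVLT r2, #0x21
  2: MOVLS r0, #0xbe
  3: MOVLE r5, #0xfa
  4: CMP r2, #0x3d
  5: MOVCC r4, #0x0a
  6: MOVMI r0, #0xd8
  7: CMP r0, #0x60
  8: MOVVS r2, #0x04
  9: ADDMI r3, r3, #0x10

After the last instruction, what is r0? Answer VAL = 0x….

[0] flags=0011 → (cmp)
[1] flags=0011 LT?T → r2=0x21
[2] flags=0011 LS?F → skip
[3] flags=0011 LE?T → r5=0xfa
[4] flags=1000 → (cmp)
[5] flags=1000 CC?T → r4=0x0a
[6] flags=1000 MI?T → r0=0xd8
[7] flags=0011 → (cmp)
[8] flags=0011 VS?T → r2=0x04
[9] flags=0011 MI?F → skip

VAL = 0xd8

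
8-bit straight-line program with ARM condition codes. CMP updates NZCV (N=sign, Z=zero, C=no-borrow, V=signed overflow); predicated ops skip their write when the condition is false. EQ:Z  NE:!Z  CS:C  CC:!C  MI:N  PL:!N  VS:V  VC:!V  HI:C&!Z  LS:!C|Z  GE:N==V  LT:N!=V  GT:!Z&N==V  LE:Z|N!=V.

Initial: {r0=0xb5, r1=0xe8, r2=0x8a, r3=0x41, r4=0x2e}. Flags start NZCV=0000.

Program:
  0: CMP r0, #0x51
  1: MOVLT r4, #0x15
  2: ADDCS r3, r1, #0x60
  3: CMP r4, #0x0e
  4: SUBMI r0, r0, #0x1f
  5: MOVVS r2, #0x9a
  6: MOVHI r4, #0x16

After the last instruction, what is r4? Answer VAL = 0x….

VAL = 0x16

[0] flags=0011 → (cmp)
[1] flags=0011 LT?T → r4=0x15
[2] flags=0011 CS?T → r3=0x48
[3] flags=0010 → (cmp)
[4] flags=0010 MI?F → skip
[5] flags=0010 VS?F → skip
[6] flags=0010 HI?T → r4=0x16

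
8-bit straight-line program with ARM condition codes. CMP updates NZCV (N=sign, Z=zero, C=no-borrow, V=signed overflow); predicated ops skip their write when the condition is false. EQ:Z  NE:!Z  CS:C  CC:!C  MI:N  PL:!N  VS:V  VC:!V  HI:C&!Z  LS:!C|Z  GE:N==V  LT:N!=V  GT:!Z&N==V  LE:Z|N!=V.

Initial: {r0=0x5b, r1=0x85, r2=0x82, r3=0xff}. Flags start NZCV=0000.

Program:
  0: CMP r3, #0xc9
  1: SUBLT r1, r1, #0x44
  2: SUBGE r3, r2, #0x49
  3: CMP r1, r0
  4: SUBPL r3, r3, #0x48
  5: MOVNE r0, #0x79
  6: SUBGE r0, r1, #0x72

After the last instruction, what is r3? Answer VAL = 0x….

VAL = 0xf1

0: ✓ CMP  NZCV=0010
1: · SUBLT
2: ✓ SUBGE  r3←0x39
3: ✓ CMP  NZCV=0011
4: ✓ SUBPL  r3←0xf1
5: ✓ MOVNE  r0←0x79
6: · SUBGE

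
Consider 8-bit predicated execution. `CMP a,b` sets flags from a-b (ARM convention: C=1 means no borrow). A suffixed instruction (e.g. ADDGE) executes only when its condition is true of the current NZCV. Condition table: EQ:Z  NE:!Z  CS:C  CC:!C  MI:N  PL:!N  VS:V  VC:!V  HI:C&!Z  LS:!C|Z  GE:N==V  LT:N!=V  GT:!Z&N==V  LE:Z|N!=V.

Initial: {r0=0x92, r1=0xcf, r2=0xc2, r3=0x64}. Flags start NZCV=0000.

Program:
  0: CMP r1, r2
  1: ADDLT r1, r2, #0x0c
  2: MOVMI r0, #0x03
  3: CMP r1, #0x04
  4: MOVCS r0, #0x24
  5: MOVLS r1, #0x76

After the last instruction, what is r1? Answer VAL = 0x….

VAL = 0xcf

[0] flags=0010 → (cmp)
[1] flags=0010 LT?F → skip
[2] flags=0010 MI?F → skip
[3] flags=1010 → (cmp)
[4] flags=1010 CS?T → r0=0x24
[5] flags=1010 LS?F → skip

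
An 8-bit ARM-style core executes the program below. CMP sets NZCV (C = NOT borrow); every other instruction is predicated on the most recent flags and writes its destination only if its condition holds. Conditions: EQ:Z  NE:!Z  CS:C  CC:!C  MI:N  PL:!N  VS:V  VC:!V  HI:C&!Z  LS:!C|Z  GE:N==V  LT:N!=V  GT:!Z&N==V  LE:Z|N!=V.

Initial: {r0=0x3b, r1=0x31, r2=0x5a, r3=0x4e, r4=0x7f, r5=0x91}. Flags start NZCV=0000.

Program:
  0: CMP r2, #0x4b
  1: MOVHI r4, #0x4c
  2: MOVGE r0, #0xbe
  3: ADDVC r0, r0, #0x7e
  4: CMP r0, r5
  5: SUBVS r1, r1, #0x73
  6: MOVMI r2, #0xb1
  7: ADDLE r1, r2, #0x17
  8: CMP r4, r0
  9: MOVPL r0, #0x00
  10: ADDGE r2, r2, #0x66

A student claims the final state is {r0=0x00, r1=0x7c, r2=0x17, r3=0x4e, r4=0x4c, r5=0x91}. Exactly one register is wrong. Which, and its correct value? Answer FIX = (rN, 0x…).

[0] flags=0010 → (cmp)
[1] flags=0010 HI?T → r4=0x4c
[2] flags=0010 GE?T → r0=0xbe
[3] flags=0010 VC?T → r0=0x3c
[4] flags=1001 → (cmp)
[5] flags=1001 VS?T → r1=0xbe
[6] flags=1001 MI?T → r2=0xb1
[7] flags=1001 LE?F → skip
[8] flags=0010 → (cmp)
[9] flags=0010 PL?T → r0=0x00
[10] flags=0010 GE?T → r2=0x17

FIX = (r1, 0xbe)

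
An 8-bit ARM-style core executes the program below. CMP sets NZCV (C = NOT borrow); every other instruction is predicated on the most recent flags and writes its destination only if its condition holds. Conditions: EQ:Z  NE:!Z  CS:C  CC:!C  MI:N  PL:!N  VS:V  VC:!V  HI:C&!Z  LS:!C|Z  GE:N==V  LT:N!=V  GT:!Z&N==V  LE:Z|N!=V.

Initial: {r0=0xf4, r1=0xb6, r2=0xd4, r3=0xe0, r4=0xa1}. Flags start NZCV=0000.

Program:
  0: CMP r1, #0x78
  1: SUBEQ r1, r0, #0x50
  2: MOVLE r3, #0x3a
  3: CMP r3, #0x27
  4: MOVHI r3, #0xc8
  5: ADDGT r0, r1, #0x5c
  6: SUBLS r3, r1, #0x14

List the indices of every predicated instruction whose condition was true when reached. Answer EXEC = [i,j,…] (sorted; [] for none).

[0] flags=0011 → (cmp)
[1] flags=0011 EQ?F → skip
[2] flags=0011 LE?T → r3=0x3a
[3] flags=0010 → (cmp)
[4] flags=0010 HI?T → r3=0xc8
[5] flags=0010 GT?T → r0=0x12
[6] flags=0010 LS?F → skip

EXEC = [2,4,5]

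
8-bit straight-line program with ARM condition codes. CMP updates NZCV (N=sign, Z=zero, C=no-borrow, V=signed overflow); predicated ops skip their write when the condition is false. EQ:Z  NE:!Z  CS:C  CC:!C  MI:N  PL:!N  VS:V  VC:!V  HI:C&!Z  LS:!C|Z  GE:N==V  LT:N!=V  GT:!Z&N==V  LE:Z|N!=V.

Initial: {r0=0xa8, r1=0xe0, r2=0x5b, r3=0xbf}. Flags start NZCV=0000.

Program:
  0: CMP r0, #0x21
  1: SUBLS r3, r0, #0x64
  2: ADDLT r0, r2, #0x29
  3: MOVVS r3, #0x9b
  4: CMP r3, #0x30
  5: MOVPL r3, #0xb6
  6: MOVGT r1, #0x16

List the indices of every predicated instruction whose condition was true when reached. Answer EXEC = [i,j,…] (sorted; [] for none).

0: ✓ CMP  NZCV=1010
1: · SUBLS
2: ✓ ADDLT  r0←0x84
3: · MOVVS
4: ✓ CMP  NZCV=1010
5: · MOVPL
6: · MOVGT

EXEC = [2]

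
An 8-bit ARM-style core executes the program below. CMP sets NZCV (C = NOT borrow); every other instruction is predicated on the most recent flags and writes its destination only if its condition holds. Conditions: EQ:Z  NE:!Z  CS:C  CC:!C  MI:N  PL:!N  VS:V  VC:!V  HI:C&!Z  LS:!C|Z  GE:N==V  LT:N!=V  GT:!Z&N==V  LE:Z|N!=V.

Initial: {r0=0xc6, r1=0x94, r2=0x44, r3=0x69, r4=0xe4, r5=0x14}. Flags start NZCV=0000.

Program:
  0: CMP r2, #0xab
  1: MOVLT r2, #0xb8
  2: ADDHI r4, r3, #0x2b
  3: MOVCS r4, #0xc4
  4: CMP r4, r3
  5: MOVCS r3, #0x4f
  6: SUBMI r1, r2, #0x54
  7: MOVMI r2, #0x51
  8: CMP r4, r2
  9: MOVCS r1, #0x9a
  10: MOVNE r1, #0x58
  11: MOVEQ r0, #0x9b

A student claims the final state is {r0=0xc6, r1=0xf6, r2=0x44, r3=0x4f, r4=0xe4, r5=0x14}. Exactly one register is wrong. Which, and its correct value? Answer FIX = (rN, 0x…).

FIX = (r1, 0x58)

0: ✓ CMP  NZCV=1001
1: · MOVLT
2: · ADDHI
3: · MOVCS
4: ✓ CMP  NZCV=0011
5: ✓ MOVCS  r3←0x4f
6: · SUBMI
7: · MOVMI
8: ✓ CMP  NZCV=1010
9: ✓ MOVCS  r1←0x9a
10: ✓ MOVNE  r1←0x58
11: · MOVEQ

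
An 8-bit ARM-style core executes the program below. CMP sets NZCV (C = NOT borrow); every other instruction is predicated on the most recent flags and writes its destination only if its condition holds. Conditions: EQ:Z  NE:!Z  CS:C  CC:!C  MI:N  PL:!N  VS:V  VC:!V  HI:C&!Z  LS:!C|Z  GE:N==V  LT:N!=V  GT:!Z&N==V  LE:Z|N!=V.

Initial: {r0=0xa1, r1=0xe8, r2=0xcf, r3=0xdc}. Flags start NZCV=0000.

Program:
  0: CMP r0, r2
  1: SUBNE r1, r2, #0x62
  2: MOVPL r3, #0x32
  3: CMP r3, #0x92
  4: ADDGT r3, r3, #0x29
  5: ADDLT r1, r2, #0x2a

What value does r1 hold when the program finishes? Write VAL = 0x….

[0] flags=1000 → (cmp)
[1] flags=1000 NE?T → r1=0x6d
[2] flags=1000 PL?F → skip
[3] flags=0010 → (cmp)
[4] flags=0010 GT?T → r3=0x05
[5] flags=0010 LT?F → skip

VAL = 0x6d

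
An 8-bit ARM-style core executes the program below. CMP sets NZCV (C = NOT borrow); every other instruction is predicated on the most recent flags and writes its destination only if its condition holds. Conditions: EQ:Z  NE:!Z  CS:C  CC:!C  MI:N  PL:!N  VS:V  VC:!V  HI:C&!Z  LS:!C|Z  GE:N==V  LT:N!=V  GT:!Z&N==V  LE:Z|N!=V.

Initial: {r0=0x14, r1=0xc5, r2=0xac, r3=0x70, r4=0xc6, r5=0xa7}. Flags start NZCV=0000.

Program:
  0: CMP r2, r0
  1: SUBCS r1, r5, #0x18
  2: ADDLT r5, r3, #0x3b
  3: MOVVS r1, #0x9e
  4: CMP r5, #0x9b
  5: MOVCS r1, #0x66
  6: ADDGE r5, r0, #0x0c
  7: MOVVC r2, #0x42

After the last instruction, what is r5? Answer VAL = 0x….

VAL = 0x20

[0] flags=1010 → (cmp)
[1] flags=1010 CS?T → r1=0x8f
[2] flags=1010 LT?T → r5=0xab
[3] flags=1010 VS?F → skip
[4] flags=0010 → (cmp)
[5] flags=0010 CS?T → r1=0x66
[6] flags=0010 GE?T → r5=0x20
[7] flags=0010 VC?T → r2=0x42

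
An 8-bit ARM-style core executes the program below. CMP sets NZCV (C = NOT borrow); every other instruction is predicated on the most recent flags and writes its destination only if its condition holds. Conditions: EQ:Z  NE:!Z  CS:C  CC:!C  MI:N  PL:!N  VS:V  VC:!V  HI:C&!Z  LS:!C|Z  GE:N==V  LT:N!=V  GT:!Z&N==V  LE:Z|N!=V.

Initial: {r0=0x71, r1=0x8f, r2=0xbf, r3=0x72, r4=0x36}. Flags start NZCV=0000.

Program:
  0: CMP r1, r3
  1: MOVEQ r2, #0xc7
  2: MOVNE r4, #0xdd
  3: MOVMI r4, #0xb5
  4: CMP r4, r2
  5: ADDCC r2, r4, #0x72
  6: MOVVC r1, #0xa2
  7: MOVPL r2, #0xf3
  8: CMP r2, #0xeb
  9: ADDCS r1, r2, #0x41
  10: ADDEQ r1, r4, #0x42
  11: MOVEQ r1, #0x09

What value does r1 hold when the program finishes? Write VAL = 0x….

VAL = 0x34

[0] flags=0011 → (cmp)
[1] flags=0011 EQ?F → skip
[2] flags=0011 NE?T → r4=0xdd
[3] flags=0011 MI?F → skip
[4] flags=0010 → (cmp)
[5] flags=0010 CC?F → skip
[6] flags=0010 VC?T → r1=0xa2
[7] flags=0010 PL?T → r2=0xf3
[8] flags=0010 → (cmp)
[9] flags=0010 CS?T → r1=0x34
[10] flags=0010 EQ?F → skip
[11] flags=0010 EQ?F → skip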